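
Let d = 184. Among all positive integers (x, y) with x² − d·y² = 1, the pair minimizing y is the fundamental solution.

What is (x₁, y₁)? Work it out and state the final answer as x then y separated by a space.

d=184: √d = [13; 1,1,3,2,1,2,1,2,3,1,1,26] (ℓ=12, even), read p_11/q_11
a_0=13:  p_0=13·1+0=13,  q_0=13·0+1=1
…
a_3=3:  p_3=3·27+14=95,  q_3=3·2+1=7
…
a_9=3:  p_9=3·3147+1153=10594,  q_9=3·232+85=781
a_10=1:  p_10=1·10594+3147=13741,  q_10=1·781+232=1013
a_11=1:  p_11=1·13741+10594=24335,  q_11=1·1013+781=1794
(x₁, y₁) = (24335, 1794);  24335² − 184·1794² = 1 ✓

24335 1794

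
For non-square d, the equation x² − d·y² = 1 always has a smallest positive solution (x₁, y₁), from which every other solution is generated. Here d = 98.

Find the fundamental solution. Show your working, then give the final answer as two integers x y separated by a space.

99 10

√98 → a₀=9, period (1,8,1,18); ℓ=4 even so k=3
k=0  a_k=9  p_k/q_k = 9/1
…
k=2  a_k=8  p_k/q_k = 89/9
k=3  a_k=1  p_k/q_k = 99/10
fundamental: x₁=99, y₁=10  (since 9801 − 98·100 = 1)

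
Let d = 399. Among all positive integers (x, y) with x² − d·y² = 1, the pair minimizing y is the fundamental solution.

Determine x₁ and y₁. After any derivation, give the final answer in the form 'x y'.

√399 → a₀=19, period (1,38); ℓ=2 even so k=1
k=0  a_k=19  p_k/q_k = 19/1
k=1  a_k=1  p_k/q_k = 20/1
fundamental: x₁=20, y₁=1  (since 400 − 399·1 = 1)

20 1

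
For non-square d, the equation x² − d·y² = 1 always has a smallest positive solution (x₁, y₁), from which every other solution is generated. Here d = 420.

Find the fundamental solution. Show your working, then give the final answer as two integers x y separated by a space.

41 2

d=420: √d = [20; 2,40] (ℓ=2, even), read p_1/q_1
k=0  a_k=20  p_k/q_k = 20/1
k=1  a_k=2  p_k/q_k = 41/2
→ (41, 2).  Check: 41²=1681, 420·2²=1680, difference 1.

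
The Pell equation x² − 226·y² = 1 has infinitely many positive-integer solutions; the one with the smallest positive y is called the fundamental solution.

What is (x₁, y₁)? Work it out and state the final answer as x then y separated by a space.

451 30

[15; 30] for √226; ℓ=1 ⇒ convergent index 1
a_0=15:  p_0=15·1+0=15,  q_0=15·0+1=1
a_1=30:  p_1=30·15+1=451,  q_1=30·1+0=30
→ (451, 30).  Check: 451²=203401, 226·30²=203400, difference 1.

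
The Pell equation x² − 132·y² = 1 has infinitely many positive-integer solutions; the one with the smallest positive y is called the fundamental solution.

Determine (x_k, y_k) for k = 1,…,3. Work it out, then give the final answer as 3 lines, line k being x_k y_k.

[11; 2,22] for √132; ℓ=2 ⇒ convergent index 1
k=0  a_k=11  p_k/q_k = 11/1
k=1  a_k=2  p_k/q_k = 23/2
→ (23, 2).  Check: 23²=529, 132·2²=528, difference 1.
n=2: (23,2)∘(23,2) = (23·23+132·2·2, 23·2+2·23) = (1057,92)
n=3: (1057,92)∘(23,2) = (23·1057+132·2·92, 23·92+2·1057) = (48599,4230)

23 2
1057 92
48599 4230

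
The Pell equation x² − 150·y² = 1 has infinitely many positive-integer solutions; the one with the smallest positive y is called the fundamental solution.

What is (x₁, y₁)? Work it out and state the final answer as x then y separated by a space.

49 4

d=150: √d = [12; 4,24] (ℓ=2, even), read p_1/q_1
step 0: (12, 1)  from 12·(1,0) + (0,1)
step 1: (49, 4)  from 4·(12,1) + (1,0)
→ (49, 4).  Check: 49²=2401, 150·4²=2400, difference 1.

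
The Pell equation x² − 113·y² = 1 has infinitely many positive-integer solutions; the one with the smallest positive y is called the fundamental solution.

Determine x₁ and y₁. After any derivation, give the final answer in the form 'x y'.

√113 = [10; 1,1,1,2,2,1,1,1,20, …], period ℓ=9 (odd) → k=17
step 0: (10, 1)  from 10·(1,0) + (0,1)
…
step 7: (489, 46)  from 1·(287,27) + (202,19)
…
step 9: (16009, 1506)  from 20·(776,73) + (489,46)
step 10: (16785, 1579)  from 1·(16009,1506) + (776,73)
…
step 12: (49579, 4664)  from 1·(32794,3085) + (16785,1579)
…
step 15: (445435, 41903)  from 1·(313483,29490) + (131952,12413)
step 16: (758918, 71393)  from 1·(445435,41903) + (313483,29490)
step 17: (1204353, 113296)  from 1·(758918,71393) + (445435,41903)
→ (1204353, 113296).  Check: 1204353²=1450466148609, 113·113296²=1450466148608, difference 1.

1204353 113296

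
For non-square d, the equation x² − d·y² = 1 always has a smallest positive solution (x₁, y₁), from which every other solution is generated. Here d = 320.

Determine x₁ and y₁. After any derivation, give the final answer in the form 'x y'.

√320 → a₀=17, period (1,7,1,34); ℓ=4 even so k=3
i=0: a=17 ⇒ p=17, q=1
i=1: a=1 ⇒ p=18, q=1
i=2: a=7 ⇒ p=143, q=8
i=3: a=1 ⇒ p=161, q=9
→ (161, 9).  Check: 161²=25921, 320·9²=25920, difference 1.

161 9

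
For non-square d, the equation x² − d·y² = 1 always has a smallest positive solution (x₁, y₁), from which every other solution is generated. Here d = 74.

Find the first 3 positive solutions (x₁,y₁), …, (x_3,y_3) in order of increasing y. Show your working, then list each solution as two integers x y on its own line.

3699 430
27365201 3181140
202447753299 23534073290

√74 → a₀=8, period (1,1,1,1,16); ℓ=5 odd so k=9
i=0: a=8 ⇒ p=8, q=1
…
i=6: a=1 ⇒ p=757, q=88
…
i=8: a=1 ⇒ p=2228, q=259
i=9: a=1 ⇒ p=3699, q=430
→ (3699, 430).  Check: 3699²=13682601, 74·430²=13682600, difference 1.
k=2:  x_2 = 3699·3699+74·430·430 = 27365201,  y_2 = 3699·430+430·3699 = 3181140
k=3:  x_3 = 3699·27365201+74·430·3181140 = 202447753299,  y_3 = 3699·3181140+430·27365201 = 23534073290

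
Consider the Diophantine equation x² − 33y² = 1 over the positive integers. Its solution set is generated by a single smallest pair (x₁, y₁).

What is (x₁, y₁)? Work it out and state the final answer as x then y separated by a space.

23 4

√33 → a₀=5, period (1,2,1,10); ℓ=4 even so k=3
i=0: a=5 ⇒ p=5, q=1
…
i=2: a=2 ⇒ p=17, q=3
i=3: a=1 ⇒ p=23, q=4
(x₁, y₁) = (23, 4);  23² − 33·4² = 1 ✓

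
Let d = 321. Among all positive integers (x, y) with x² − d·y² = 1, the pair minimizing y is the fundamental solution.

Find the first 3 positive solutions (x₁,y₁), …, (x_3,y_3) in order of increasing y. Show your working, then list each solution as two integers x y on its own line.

215 12
92449 5160
39752855 2218788

d=321: √d = [17; 1,10,1,34] (ℓ=4, even), read p_3/q_3
i=0: a=17 ⇒ p=17, q=1
i=1: a=1 ⇒ p=18, q=1
i=2: a=10 ⇒ p=197, q=11
i=3: a=1 ⇒ p=215, q=12
→ (215, 12).  Check: 215²=46225, 321·12²=46224, difference 1.
k=2:  x_2 = 215·215+321·12·12 = 92449,  y_2 = 215·12+12·215 = 5160
k=3:  x_3 = 215·92449+321·12·5160 = 39752855,  y_3 = 215·5160+12·92449 = 2218788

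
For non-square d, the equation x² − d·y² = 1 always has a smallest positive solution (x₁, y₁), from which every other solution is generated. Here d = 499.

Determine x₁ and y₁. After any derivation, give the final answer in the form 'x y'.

d=499: √d = [22; 2,1,21,1,2,44] (ℓ=6, even), read p_5/q_5
step 0: (22, 1)  from 22·(1,0) + (0,1)
…
step 3: (1452, 65)  from 21·(67,3) + (45,2)
step 4: (1519, 68)  from 1·(1452,65) + (67,3)
step 5: (4490, 201)  from 2·(1519,68) + (1452,65)
(x₁, y₁) = (4490, 201);  4490² − 499·201² = 1 ✓

4490 201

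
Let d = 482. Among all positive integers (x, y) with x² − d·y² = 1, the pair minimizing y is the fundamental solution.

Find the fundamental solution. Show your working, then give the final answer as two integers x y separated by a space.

483 22

d=482: √d = [21; 1,20,1,42] (ℓ=4, even), read p_3/q_3
i=0: a=21 ⇒ p=21, q=1
i=1: a=1 ⇒ p=22, q=1
i=2: a=20 ⇒ p=461, q=21
i=3: a=1 ⇒ p=483, q=22
→ (483, 22).  Check: 483²=233289, 482·22²=233288, difference 1.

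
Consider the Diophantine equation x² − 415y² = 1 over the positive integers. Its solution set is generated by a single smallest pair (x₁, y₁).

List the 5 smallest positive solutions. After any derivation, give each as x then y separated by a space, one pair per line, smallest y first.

[20; 2,1,2,4,6,…,1,2,40] for √415; ℓ=16 ⇒ convergent index 15
a_0=20:  p_0=20·1+0=20,  q_0=20·0+1=1
a_1=2:  p_1=2·20+1=41,  q_1=2·1+0=2
a_2=1:  p_2=1·41+20=61,  q_2=1·2+1=3
…
a_4=4:  p_4=4·163+61=713,  q_4=4·8+3=35
…
a_6=1:  p_6=1·4441+713=5154,  q_6=1·218+35=253
…
a_8=3:  p_8=3·9595+5154=33939,  q_8=3·471+253=1666
…
a_14=1:  p_14=1·4730294+2110961=6841255,  q_14=1·232201+103623=335824
a_15=2:  p_15=2·6841255+4730294=18412804,  q_15=2·335824+232201=903849
→ (18412804, 903849).  Check: 18412804²=339031351142416, 415·903849²=339031351142415, difference 1.
(18412804+903849√415)^2 = 678062702284831 + 33284788965192√415
(18412804+903849√415)^3 = 24970071273761872339444 + 1225732590794885332887√415
(18412804+903849√415)^4 = 919538056459614718055705397121 + 45138347901436822389057205104√415
(18412804+903849√415)^5 = 33862548008263614468078655355989935124 + 1662247105585933832332453329850170345√415

18412804 903849
678062702284831 33284788965192
24970071273761872339444 1225732590794885332887
919538056459614718055705397121 45138347901436822389057205104
33862548008263614468078655355989935124 1662247105585933832332453329850170345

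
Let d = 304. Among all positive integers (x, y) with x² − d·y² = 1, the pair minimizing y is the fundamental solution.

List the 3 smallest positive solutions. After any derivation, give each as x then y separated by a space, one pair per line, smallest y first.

d=304: √d = [17; 2,3,2,1,1,1,1,1,2,3,2,34] (ℓ=12, even), read p_11/q_11
step 0: (17, 1)  from 17·(1,0) + (0,1)
step 1: (35, 2)  from 2·(17,1) + (1,0)
…
step 4: (401, 23)  from 1·(279,16) + (122,7)
…
step 7: (1761, 101)  from 1·(1081,62) + (680,39)
step 8: (2842, 163)  from 1·(1761,101) + (1081,62)
…
step 10: (25177, 1444)  from 3·(7445,427) + (2842,163)
step 11: (57799, 3315)  from 2·(25177,1444) + (7445,427)
→ (57799, 3315).  Check: 57799²=3340724401, 304·3315²=3340724400, difference 1.
k=2:  x_2 = 57799·57799+304·3315·3315 = 6681448801,  y_2 = 57799·3315+3315·57799 = 383207370
k=3:  x_3 = 57799·6681448801+304·3315·383207370 = 772362118440199,  y_3 = 57799·383207370+3315·6681448801 = 44298005553945

57799 3315
6681448801 383207370
772362118440199 44298005553945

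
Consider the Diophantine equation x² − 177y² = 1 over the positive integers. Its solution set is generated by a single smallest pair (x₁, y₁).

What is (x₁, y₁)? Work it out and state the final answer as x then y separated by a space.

[13; 3,3,2,8,2,3,3,26] for √177; ℓ=8 ⇒ convergent index 7
a_0=13:  p_0=13·1+0=13,  q_0=13·0+1=1
…
a_2=3:  p_2=3·40+13=133,  q_2=3·3+1=10
…
a_6=3:  p_6=3·5468+2581=18985,  q_6=3·411+194=1427
a_7=3:  p_7=3·18985+5468=62423,  q_7=3·1427+411=4692
→ (62423, 4692).  Check: 62423²=3896630929, 177·4692²=3896630928, difference 1.

62423 4692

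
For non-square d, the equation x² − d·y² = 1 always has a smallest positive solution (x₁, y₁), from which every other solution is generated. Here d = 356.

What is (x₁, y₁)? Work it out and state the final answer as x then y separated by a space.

500001 26500

d=356: √d = [18; 1,6,1,1,2,…,6,1,36] (ℓ=14, even), read p_13/q_13
step 0: (18, 1)  from 18·(1,0) + (0,1)
…
step 2: (132, 7)  from 6·(19,1) + (18,1)
step 3: (151, 8)  from 1·(132,7) + (19,1)
…
step 5: (717, 38)  from 2·(283,15) + (151,8)
step 6: (1000, 53)  from 1·(717,38) + (283,15)
step 7: (8717, 462)  from 8·(1000,53) + (717,38)
…
step 11: (66019, 3499)  from 1·(37868,2007) + (28151,1492)
step 12: (433982, 23001)  from 6·(66019,3499) + (37868,2007)
step 13: (500001, 26500)  from 1·(433982,23001) + (66019,3499)
→ (500001, 26500).  Check: 500001²=250001000001, 356·26500²=250001000000, difference 1.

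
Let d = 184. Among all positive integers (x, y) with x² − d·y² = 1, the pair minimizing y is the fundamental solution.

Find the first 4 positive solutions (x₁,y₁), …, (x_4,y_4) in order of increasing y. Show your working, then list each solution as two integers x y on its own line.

24335 1794
1184384449 87313980
57643991108495 4249571404806
2805533046066067201 206826640184594040

[13; 1,1,3,2,1,2,1,2,3,1,1,26] for √184; ℓ=12 ⇒ convergent index 11
i=0: a=13 ⇒ p=13, q=1
i=1: a=1 ⇒ p=14, q=1
i=2: a=1 ⇒ p=27, q=2
…
i=4: a=2 ⇒ p=217, q=16
…
i=6: a=2 ⇒ p=841, q=62
…
i=9: a=3 ⇒ p=10594, q=781
i=10: a=1 ⇒ p=13741, q=1013
i=11: a=1 ⇒ p=24335, q=1794
fundamental: x₁=24335, y₁=1794  (since 592192225 − 184·3218436 = 1)
k=2:  x_2 = 24335·24335+184·1794·1794 = 1184384449,  y_2 = 24335·1794+1794·24335 = 87313980
k=3:  x_3 = 24335·1184384449+184·1794·87313980 = 57643991108495,  y_3 = 24335·87313980+1794·1184384449 = 4249571404806
k=4:  x_4 = 24335·57643991108495+184·1794·4249571404806 = 2805533046066067201,  y_4 = 24335·4249571404806+1794·57643991108495 = 206826640184594040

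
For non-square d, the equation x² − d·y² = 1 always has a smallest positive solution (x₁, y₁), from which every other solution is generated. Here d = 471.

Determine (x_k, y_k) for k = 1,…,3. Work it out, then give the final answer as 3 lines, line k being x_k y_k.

√471 = [21; 1,2,2,1,3,…,2,1,42, …], period ℓ=14 (even) → k=13
a_0=21:  p_0=21·1+0=21,  q_0=21·0+1=1
a_1=1:  p_1=1·21+1=22,  q_1=1·1+0=1
a_2=2:  p_2=2·22+21=65,  q_2=2·1+1=3
a_3=2:  p_3=2·65+22=152,  q_3=2·3+1=7
…
a_5=3:  p_5=3·217+152=803,  q_5=3·10+7=37
a_6=4:  p_6=4·803+217=3429,  q_6=4·37+10=158
…
a_8=4:  p_8=4·48809+3429=198665,  q_8=4·2249+158=9154
…
a_11=2:  p_11=2·843469+644804=2331742,  q_11=2·38865+29711=107441
a_12=2:  p_12=2·2331742+843469=5506953,  q_12=2·107441+38865=253747
a_13=1:  p_13=1·5506953+2331742=7838695,  q_13=1·253747+107441=361188
fundamental: x₁=7838695, y₁=361188  (since 61445139303025 − 471·130456771344 = 1)
(7838695+361188√471)^2 = 122890278606049 + 5662485139320√471
(7838695+361188√471)^3 = 1926598824915678693415 + 88772987898323613612√471

7838695 361188
122890278606049 5662485139320
1926598824915678693415 88772987898323613612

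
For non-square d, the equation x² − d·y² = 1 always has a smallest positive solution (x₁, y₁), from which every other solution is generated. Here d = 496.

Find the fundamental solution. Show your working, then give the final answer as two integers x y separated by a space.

√496 = [22; 3,1,2,4,1,…,1,3,44, …], period ℓ=16 (even) → k=15
a_0=22:  p_0=22·1+0=22,  q_0=22·0+1=1
…
a_2=1:  p_2=1·67+22=89,  q_2=1·3+1=4
a_3=2:  p_3=2·89+67=245,  q_3=2·4+3=11
a_4=4:  p_4=4·245+89=1069,  q_4=4·11+4=48
a_5=1:  p_5=1·1069+245=1314,  q_5=1·48+11=59
a_6=1:  p_6=1·1314+1069=2383,  q_6=1·59+48=107
a_7=2:  p_7=2·2383+1314=6080,  q_7=2·107+59=273
a_8=2:  p_8=2·6080+2383=14543,  q_8=2·273+107=653
a_9=2:  p_9=2·14543+6080=35166,  q_9=2·653+273=1579
a_10=1:  p_10=1·35166+14543=49709,  q_10=1·1579+653=2232
…
a_12=4:  p_12=4·84875+49709=389209,  q_12=4·3811+2232=17476
…
a_14=1:  p_14=1·863293+389209=1252502,  q_14=1·38763+17476=56239
a_15=3:  p_15=3·1252502+863293=4620799,  q_15=3·56239+38763=207480
fundamental: x₁=4620799, y₁=207480  (since 21351783398401 − 496·43047950400 = 1)

4620799 207480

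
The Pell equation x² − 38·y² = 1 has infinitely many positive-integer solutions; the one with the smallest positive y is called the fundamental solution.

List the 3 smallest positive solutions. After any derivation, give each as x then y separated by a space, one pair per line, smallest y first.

37 6
2737 444
202501 32850

√38 → a₀=6, period (6,12); ℓ=2 even so k=1
i=0: a=6 ⇒ p=6, q=1
i=1: a=6 ⇒ p=37, q=6
fundamental: x₁=37, y₁=6  (since 1369 − 38·36 = 1)
(x_2, y_2) = (37·37 + 38·6·6, 37·6 + 6·37) = (2737, 444)
(x_3, y_3) = (37·2737 + 38·6·444, 37·444 + 6·2737) = (202501, 32850)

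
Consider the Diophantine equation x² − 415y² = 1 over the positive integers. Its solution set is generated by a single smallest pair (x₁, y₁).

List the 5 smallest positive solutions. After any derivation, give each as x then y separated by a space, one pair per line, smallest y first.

√415 → a₀=20, period (2,1,2,4,6,…,1,2,40); ℓ=16 even so k=15
a_0=20:  p_0=20·1+0=20,  q_0=20·0+1=1
a_1=2:  p_1=2·20+1=41,  q_1=2·1+0=2
…
a_4=4:  p_4=4·163+61=713,  q_4=4·8+3=35
…
a_6=1:  p_6=1·4441+713=5154,  q_6=1·218+35=253
a_7=1:  p_7=1·5154+4441=9595,  q_7=1·253+218=471
…
a_14=1:  p_14=1·4730294+2110961=6841255,  q_14=1·232201+103623=335824
a_15=2:  p_15=2·6841255+4730294=18412804,  q_15=2·335824+232201=903849
(x₁, y₁) = (18412804, 903849);  18412804² − 415·903849² = 1 ✓
(x_2, y_2) = (18412804·18412804 + 415·903849·903849, 18412804·903849 + 903849·18412804) = (678062702284831, 33284788965192)
(x_3, y_3) = (18412804·678062702284831 + 415·903849·33284788965192, 18412804·33284788965192 + 903849·678062702284831) = (24970071273761872339444, 1225732590794885332887)
(x_4, y_4) = (18412804·24970071273761872339444 + 415·903849·1225732590794885332887, 18412804·1225732590794885332887 + 903849·24970071273761872339444) = (919538056459614718055705397121, 45138347901436822389057205104)
(x_5, y_5) = (18412804·919538056459614718055705397121 + 415·903849·45138347901436822389057205104, 18412804·45138347901436822389057205104 + 903849·919538056459614718055705397121) = (33862548008263614468078655355989935124, 1662247105585933832332453329850170345)

18412804 903849
678062702284831 33284788965192
24970071273761872339444 1225732590794885332887
919538056459614718055705397121 45138347901436822389057205104
33862548008263614468078655355989935124 1662247105585933832332453329850170345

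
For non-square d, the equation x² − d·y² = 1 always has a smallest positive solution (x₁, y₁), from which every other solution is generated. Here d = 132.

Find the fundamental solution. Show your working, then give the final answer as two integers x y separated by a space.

23 2

√132 = [11; 2,22, …], period ℓ=2 (even) → k=1
k=0  a_k=11  p_k/q_k = 11/1
k=1  a_k=2  p_k/q_k = 23/2
→ (23, 2).  Check: 23²=529, 132·2²=528, difference 1.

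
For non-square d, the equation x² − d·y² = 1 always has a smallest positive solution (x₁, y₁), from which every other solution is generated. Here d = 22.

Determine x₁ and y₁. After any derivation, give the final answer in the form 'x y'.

197 42

[4; 1,2,4,2,1,8] for √22; ℓ=6 ⇒ convergent index 5
a_0=4:  p_0=4·1+0=4,  q_0=4·0+1=1
…
a_4=2:  p_4=2·61+14=136,  q_4=2·13+3=29
a_5=1:  p_5=1·136+61=197,  q_5=1·29+13=42
fundamental: x₁=197, y₁=42  (since 38809 − 22·1764 = 1)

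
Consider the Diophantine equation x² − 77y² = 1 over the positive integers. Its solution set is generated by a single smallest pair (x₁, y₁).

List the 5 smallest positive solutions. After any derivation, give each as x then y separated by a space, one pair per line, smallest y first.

[8; 1,3,2,3,1,16] for √77; ℓ=6 ⇒ convergent index 5
k=0  a_k=8  p_k/q_k = 8/1
k=1  a_k=1  p_k/q_k = 9/1
k=2  a_k=3  p_k/q_k = 35/4
…
k=4  a_k=3  p_k/q_k = 272/31
k=5  a_k=1  p_k/q_k = 351/40
(x₁, y₁) = (351, 40);  351² − 77·40² = 1 ✓
k=2:  x_2 = 351·351+77·40·40 = 246401,  y_2 = 351·40+40·351 = 28080
k=3:  x_3 = 351·246401+77·40·28080 = 172973151,  y_3 = 351·28080+40·246401 = 19712120
k=4:  x_4 = 351·172973151+77·40·19712120 = 121426905601,  y_4 = 351·19712120+40·172973151 = 13837880160
k=5:  x_5 = 351·121426905601+77·40·13837880160 = 85241514758751,  y_5 = 351·13837880160+40·121426905601 = 9714172160200

351 40
246401 28080
172973151 19712120
121426905601 13837880160
85241514758751 9714172160200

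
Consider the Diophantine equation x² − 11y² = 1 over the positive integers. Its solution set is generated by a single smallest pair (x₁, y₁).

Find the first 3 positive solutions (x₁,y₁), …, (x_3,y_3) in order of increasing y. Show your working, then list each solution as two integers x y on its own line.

d=11: √d = [3; 3,6] (ℓ=2, even), read p_1/q_1
i=0: a=3 ⇒ p=3, q=1
i=1: a=3 ⇒ p=10, q=3
fundamental: x₁=10, y₁=3  (since 100 − 11·9 = 1)
(x_2, y_2) = (10·10 + 11·3·3, 10·3 + 3·10) = (199, 60)
(x_3, y_3) = (10·199 + 11·3·60, 10·60 + 3·199) = (3970, 1197)

10 3
199 60
3970 1197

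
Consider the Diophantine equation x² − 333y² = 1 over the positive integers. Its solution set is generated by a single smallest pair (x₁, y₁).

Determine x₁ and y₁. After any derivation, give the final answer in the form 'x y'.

73 4

[18; 4,36] for √333; ℓ=2 ⇒ convergent index 1
step 0: (18, 1)  from 18·(1,0) + (0,1)
step 1: (73, 4)  from 4·(18,1) + (1,0)
fundamental: x₁=73, y₁=4  (since 5329 − 333·16 = 1)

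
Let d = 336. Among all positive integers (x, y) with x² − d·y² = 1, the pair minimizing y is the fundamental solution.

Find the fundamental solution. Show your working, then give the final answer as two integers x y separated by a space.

[18; 3,36] for √336; ℓ=2 ⇒ convergent index 1
k=0  a_k=18  p_k/q_k = 18/1
k=1  a_k=3  p_k/q_k = 55/3
→ (55, 3).  Check: 55²=3025, 336·3²=3024, difference 1.

55 3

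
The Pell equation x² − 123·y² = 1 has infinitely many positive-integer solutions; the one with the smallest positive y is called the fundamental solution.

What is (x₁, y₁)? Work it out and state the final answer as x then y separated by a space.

122 11

d=123: √d = [11; 11,22] (ℓ=2, even), read p_1/q_1
k=0  a_k=11  p_k/q_k = 11/1
k=1  a_k=11  p_k/q_k = 122/11
→ (122, 11).  Check: 122²=14884, 123·11²=14883, difference 1.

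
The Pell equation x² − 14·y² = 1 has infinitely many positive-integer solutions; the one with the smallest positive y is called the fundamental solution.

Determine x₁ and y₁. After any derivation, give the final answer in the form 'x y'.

15 4

d=14: √d = [3; 1,2,1,6] (ℓ=4, even), read p_3/q_3
k=0  a_k=3  p_k/q_k = 3/1
…
k=2  a_k=2  p_k/q_k = 11/3
k=3  a_k=1  p_k/q_k = 15/4
fundamental: x₁=15, y₁=4  (since 225 − 14·16 = 1)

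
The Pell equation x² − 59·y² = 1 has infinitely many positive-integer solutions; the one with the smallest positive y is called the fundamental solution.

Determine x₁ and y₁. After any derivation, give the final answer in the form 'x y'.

530 69

d=59: √d = [7; 1,2,7,2,1,14] (ℓ=6, even), read p_5/q_5
k=0  a_k=7  p_k/q_k = 7/1
…
k=2  a_k=2  p_k/q_k = 23/3
k=3  a_k=7  p_k/q_k = 169/22
k=4  a_k=2  p_k/q_k = 361/47
k=5  a_k=1  p_k/q_k = 530/69
→ (530, 69).  Check: 530²=280900, 59·69²=280899, difference 1.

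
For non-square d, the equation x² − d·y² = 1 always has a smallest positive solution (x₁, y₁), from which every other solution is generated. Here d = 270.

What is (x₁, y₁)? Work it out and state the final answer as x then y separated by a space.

d=270: √d = [16; 2,3,6,3,2,32] (ℓ=6, even), read p_5/q_5
k=0  a_k=16  p_k/q_k = 16/1
…
k=4  a_k=3  p_k/q_k = 2284/139
k=5  a_k=2  p_k/q_k = 5291/322
→ (5291, 322).  Check: 5291²=27994681, 270·322²=27994680, difference 1.

5291 322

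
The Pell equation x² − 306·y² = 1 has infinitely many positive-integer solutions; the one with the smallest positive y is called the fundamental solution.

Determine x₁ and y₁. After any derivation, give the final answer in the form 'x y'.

35 2

√306 = [17; 2,34, …], period ℓ=2 (even) → k=1
step 0: (17, 1)  from 17·(1,0) + (0,1)
step 1: (35, 2)  from 2·(17,1) + (1,0)
(x₁, y₁) = (35, 2);  35² − 306·2² = 1 ✓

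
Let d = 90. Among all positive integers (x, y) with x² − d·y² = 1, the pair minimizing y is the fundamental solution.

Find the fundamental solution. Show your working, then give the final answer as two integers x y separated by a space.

d=90: √d = [9; 2,18] (ℓ=2, even), read p_1/q_1
a_0=9:  p_0=9·1+0=9,  q_0=9·0+1=1
a_1=2:  p_1=2·9+1=19,  q_1=2·1+0=2
→ (19, 2).  Check: 19²=361, 90·2²=360, difference 1.

19 2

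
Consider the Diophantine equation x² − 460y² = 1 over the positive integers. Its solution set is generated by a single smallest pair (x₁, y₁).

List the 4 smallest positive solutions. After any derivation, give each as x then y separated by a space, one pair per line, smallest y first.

2535751 118230
12860066268001 599603681460
65219851798297071751 3040891269731634690
330762608834754335913072001 15421886156225925189922920

[21; 2,4,3,1,2,10,2,1,3,4,2,42] for √460; ℓ=12 ⇒ convergent index 11
i=0: a=21 ⇒ p=21, q=1
i=1: a=2 ⇒ p=43, q=2
…
i=3: a=3 ⇒ p=622, q=29
…
i=6: a=10 ⇒ p=23335, q=1088
i=7: a=2 ⇒ p=48922, q=2281
i=8: a=1 ⇒ p=72257, q=3369
i=9: a=3 ⇒ p=265693, q=12388
i=10: a=4 ⇒ p=1135029, q=52921
i=11: a=2 ⇒ p=2535751, q=118230
fundamental: x₁=2535751, y₁=118230  (since 6430033134001 − 460·13978332900 = 1)
k=2:  x_2 = 2535751·2535751+460·118230·118230 = 12860066268001,  y_2 = 2535751·118230+118230·2535751 = 599603681460
k=3:  x_3 = 2535751·12860066268001+460·118230·599603681460 = 65219851798297071751,  y_3 = 2535751·599603681460+118230·12860066268001 = 3040891269731634690
k=4:  x_4 = 2535751·65219851798297071751+460·118230·3040891269731634690 = 330762608834754335913072001,  y_4 = 2535751·3040891269731634690+118230·65219851798297071751 = 15421886156225925189922920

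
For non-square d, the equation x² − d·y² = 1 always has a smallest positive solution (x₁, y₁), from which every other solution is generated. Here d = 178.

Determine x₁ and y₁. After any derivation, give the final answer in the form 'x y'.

1601 120

√178 → a₀=13, period (2,1,12,1,2,26); ℓ=6 even so k=5
i=0: a=13 ⇒ p=13, q=1
…
i=3: a=12 ⇒ p=507, q=38
i=4: a=1 ⇒ p=547, q=41
i=5: a=2 ⇒ p=1601, q=120
(x₁, y₁) = (1601, 120);  1601² − 178·120² = 1 ✓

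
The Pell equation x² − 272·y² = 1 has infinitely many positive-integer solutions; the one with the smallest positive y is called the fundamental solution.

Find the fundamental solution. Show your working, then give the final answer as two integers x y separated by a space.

[16; 2,32] for √272; ℓ=2 ⇒ convergent index 1
a_0=16:  p_0=16·1+0=16,  q_0=16·0+1=1
a_1=2:  p_1=2·16+1=33,  q_1=2·1+0=2
(x₁, y₁) = (33, 2);  33² − 272·2² = 1 ✓

33 2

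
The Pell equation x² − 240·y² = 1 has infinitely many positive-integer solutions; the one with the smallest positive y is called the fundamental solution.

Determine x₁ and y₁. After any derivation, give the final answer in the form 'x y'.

d=240: √d = [15; 2,30] (ℓ=2, even), read p_1/q_1
a_0=15:  p_0=15·1+0=15,  q_0=15·0+1=1
a_1=2:  p_1=2·15+1=31,  q_1=2·1+0=2
fundamental: x₁=31, y₁=2  (since 961 − 240·4 = 1)

31 2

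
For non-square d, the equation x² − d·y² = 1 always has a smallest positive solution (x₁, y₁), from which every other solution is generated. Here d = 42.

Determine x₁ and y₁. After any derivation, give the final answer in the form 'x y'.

d=42: √d = [6; 2,12] (ℓ=2, even), read p_1/q_1
i=0: a=6 ⇒ p=6, q=1
i=1: a=2 ⇒ p=13, q=2
(x₁, y₁) = (13, 2);  13² − 42·2² = 1 ✓

13 2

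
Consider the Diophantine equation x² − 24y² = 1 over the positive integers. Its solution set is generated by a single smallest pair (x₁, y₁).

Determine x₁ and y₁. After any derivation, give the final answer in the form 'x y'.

5 1

[4; 1,8] for √24; ℓ=2 ⇒ convergent index 1
k=0  a_k=4  p_k/q_k = 4/1
k=1  a_k=1  p_k/q_k = 5/1
→ (5, 1).  Check: 5²=25, 24·1²=24, difference 1.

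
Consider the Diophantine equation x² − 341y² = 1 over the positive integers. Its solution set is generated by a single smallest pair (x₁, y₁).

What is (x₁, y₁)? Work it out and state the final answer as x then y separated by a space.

10626551 575460

√341 → a₀=18, period (2,6,1,8,2,…,6,2,36); ℓ=14 even so k=13
i=0: a=18 ⇒ p=18, q=1
…
i=2: a=6 ⇒ p=240, q=13
i=3: a=1 ⇒ p=277, q=15
i=4: a=8 ⇒ p=2456, q=133
i=5: a=2 ⇒ p=5189, q=281
i=6: a=1 ⇒ p=7645, q=414
i=7: a=2 ⇒ p=20479, q=1109
…
i=9: a=2 ⇒ p=76727, q=4155
…
i=11: a=1 ⇒ p=718667, q=38918
i=12: a=6 ⇒ p=4953942, q=268271
i=13: a=2 ⇒ p=10626551, q=575460
→ (10626551, 575460).  Check: 10626551²=112923586155601, 341·575460²=112923586155600, difference 1.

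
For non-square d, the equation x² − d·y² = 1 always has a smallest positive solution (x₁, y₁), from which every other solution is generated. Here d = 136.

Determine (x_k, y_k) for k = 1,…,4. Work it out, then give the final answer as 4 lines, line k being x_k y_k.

35 3
2449 210
171395 14697
11995201 1028580

√136 → a₀=11, period (1,1,1,22); ℓ=4 even so k=3
k=0  a_k=11  p_k/q_k = 11/1
k=1  a_k=1  p_k/q_k = 12/1
k=2  a_k=1  p_k/q_k = 23/2
k=3  a_k=1  p_k/q_k = 35/3
→ (35, 3).  Check: 35²=1225, 136·3²=1224, difference 1.
(x_2, y_2) = (35·35 + 136·3·3, 35·3 + 3·35) = (2449, 210)
(x_3, y_3) = (35·2449 + 136·3·210, 35·210 + 3·2449) = (171395, 14697)
(x_4, y_4) = (35·171395 + 136·3·14697, 35·14697 + 3·171395) = (11995201, 1028580)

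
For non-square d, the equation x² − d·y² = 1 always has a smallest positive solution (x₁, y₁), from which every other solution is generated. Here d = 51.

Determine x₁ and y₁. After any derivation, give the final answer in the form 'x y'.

50 7

√51 = [7; 7,14, …], period ℓ=2 (even) → k=1
k=0  a_k=7  p_k/q_k = 7/1
k=1  a_k=7  p_k/q_k = 50/7
→ (50, 7).  Check: 50²=2500, 51·7²=2499, difference 1.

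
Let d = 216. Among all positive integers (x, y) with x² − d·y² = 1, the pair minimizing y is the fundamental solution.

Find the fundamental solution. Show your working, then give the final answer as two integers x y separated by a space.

485 33

√216 → a₀=14, period (1,2,3,2,1,28); ℓ=6 even so k=5
a_0=14:  p_0=14·1+0=14,  q_0=14·0+1=1
…
a_2=2:  p_2=2·15+14=44,  q_2=2·1+1=3
a_3=3:  p_3=3·44+15=147,  q_3=3·3+1=10
a_4=2:  p_4=2·147+44=338,  q_4=2·10+3=23
a_5=1:  p_5=1·338+147=485,  q_5=1·23+10=33
(x₁, y₁) = (485, 33);  485² − 216·33² = 1 ✓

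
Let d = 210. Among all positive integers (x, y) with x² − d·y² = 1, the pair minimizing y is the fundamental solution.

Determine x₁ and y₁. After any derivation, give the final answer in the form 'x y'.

[14; 2,28] for √210; ℓ=2 ⇒ convergent index 1
a_0=14:  p_0=14·1+0=14,  q_0=14·0+1=1
a_1=2:  p_1=2·14+1=29,  q_1=2·1+0=2
fundamental: x₁=29, y₁=2  (since 841 − 210·4 = 1)

29 2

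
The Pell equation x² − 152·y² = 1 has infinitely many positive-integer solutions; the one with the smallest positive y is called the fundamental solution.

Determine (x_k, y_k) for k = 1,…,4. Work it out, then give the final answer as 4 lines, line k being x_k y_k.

√152 → a₀=12, period (3,24); ℓ=2 even so k=1
i=0: a=12 ⇒ p=12, q=1
i=1: a=3 ⇒ p=37, q=3
(x₁, y₁) = (37, 3);  37² − 152·3² = 1 ✓
(x_2, y_2) = (37·37 + 152·3·3, 37·3 + 3·37) = (2737, 222)
(x_3, y_3) = (37·2737 + 152·3·222, 37·222 + 3·2737) = (202501, 16425)
(x_4, y_4) = (37·202501 + 152·3·16425, 37·16425 + 3·202501) = (14982337, 1215228)

37 3
2737 222
202501 16425
14982337 1215228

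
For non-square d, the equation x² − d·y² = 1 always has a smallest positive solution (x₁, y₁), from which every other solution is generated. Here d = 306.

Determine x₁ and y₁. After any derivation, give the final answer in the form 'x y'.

35 2

√306 → a₀=17, period (2,34); ℓ=2 even so k=1
step 0: (17, 1)  from 17·(1,0) + (0,1)
step 1: (35, 2)  from 2·(17,1) + (1,0)
fundamental: x₁=35, y₁=2  (since 1225 − 306·4 = 1)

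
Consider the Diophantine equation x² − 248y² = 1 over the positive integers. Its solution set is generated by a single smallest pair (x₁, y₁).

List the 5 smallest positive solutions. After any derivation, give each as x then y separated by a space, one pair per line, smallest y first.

63 4
7937 504
999999 63500
125991937 8000496
15873984063 1007998996

d=248: √d = [15; 1,2,1,30] (ℓ=4, even), read p_3/q_3
i=0: a=15 ⇒ p=15, q=1
…
i=2: a=2 ⇒ p=47, q=3
i=3: a=1 ⇒ p=63, q=4
fundamental: x₁=63, y₁=4  (since 3969 − 248·16 = 1)
(x_2, y_2) = (63·63 + 248·4·4, 63·4 + 4·63) = (7937, 504)
(x_3, y_3) = (63·7937 + 248·4·504, 63·504 + 4·7937) = (999999, 63500)
(x_4, y_4) = (63·999999 + 248·4·63500, 63·63500 + 4·999999) = (125991937, 8000496)
(x_5, y_5) = (63·125991937 + 248·4·8000496, 63·8000496 + 4·125991937) = (15873984063, 1007998996)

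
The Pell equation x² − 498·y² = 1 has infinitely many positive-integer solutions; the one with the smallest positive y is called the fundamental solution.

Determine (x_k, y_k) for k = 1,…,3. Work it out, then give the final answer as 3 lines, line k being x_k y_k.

√498 → a₀=22, period (3,6,22,6,3,44); ℓ=6 even so k=5
a_0=22:  p_0=22·1+0=22,  q_0=22·0+1=1
…
a_4=6:  p_4=6·9395+424=56794,  q_4=6·421+19=2545
a_5=3:  p_5=3·56794+9395=179777,  q_5=3·2545+421=8056
(x₁, y₁) = (179777, 8056);  179777² − 498·8056² = 1 ✓
k=2:  x_2 = 179777·179777+498·8056·8056 = 64639539457,  y_2 = 179777·8056+8056·179777 = 2896567024
k=3:  x_3 = 179777·64639539457+498·8056·2896567024 = 23241404969742401,  y_3 = 179777·2896567024+8056·64639539457 = 1041472259739240

179777 8056
64639539457 2896567024
23241404969742401 1041472259739240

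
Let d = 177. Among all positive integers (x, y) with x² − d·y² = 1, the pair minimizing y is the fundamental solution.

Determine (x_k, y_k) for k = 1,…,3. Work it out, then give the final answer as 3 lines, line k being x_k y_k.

62423 4692
7793261857 585777432
972957569736599 73131969270780

[13; 3,3,2,8,2,3,3,26] for √177; ℓ=8 ⇒ convergent index 7
k=0  a_k=13  p_k/q_k = 13/1
…
k=4  a_k=8  p_k/q_k = 2581/194
…
k=6  a_k=3  p_k/q_k = 18985/1427
k=7  a_k=3  p_k/q_k = 62423/4692
fundamental: x₁=62423, y₁=4692  (since 3896630929 − 177·22014864 = 1)
(62423+4692√177)^2 = 7793261857 + 585777432√177
(62423+4692√177)^3 = 972957569736599 + 73131969270780√177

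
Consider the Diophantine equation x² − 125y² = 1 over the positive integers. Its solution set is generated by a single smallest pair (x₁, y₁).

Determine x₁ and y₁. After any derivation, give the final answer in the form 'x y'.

930249 83204

d=125: √d = [11; 5,1,1,5,22] (ℓ=5, odd), read p_9/q_9
a_0=11:  p_0=11·1+0=11,  q_0=11·0+1=1
a_1=5:  p_1=5·11+1=56,  q_1=5·1+0=5
a_2=1:  p_2=1·56+11=67,  q_2=1·5+1=6
a_3=1:  p_3=1·67+56=123,  q_3=1·6+5=11
…
a_5=22:  p_5=22·682+123=15127,  q_5=22·61+11=1353
a_6=5:  p_6=5·15127+682=76317,  q_6=5·1353+61=6826
a_7=1:  p_7=1·76317+15127=91444,  q_7=1·6826+1353=8179
a_8=1:  p_8=1·91444+76317=167761,  q_8=1·8179+6826=15005
a_9=5:  p_9=5·167761+91444=930249,  q_9=5·15005+8179=83204
→ (930249, 83204).  Check: 930249²=865363202001, 125·83204²=865363202000, difference 1.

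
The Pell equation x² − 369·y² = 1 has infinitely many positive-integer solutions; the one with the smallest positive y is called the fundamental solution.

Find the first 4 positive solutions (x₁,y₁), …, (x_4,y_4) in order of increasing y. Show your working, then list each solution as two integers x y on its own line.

d=369: √d = [19; 4,1,3,2,7,4,7,2,3,1,4,38] (ℓ=12, even), read p_11/q_11
a_0=19:  p_0=19·1+0=19,  q_0=19·0+1=1
…
a_2=1:  p_2=1·77+19=96,  q_2=1·4+1=5
…
a_5=7:  p_5=7·826+365=6147,  q_5=7·43+19=320
a_6=4:  p_6=4·6147+826=25414,  q_6=4·320+43=1323
…
a_10=1:  p_10=1·1364557+393504=1758061,  q_10=1·71036+20485=91521
a_11=4:  p_11=4·1758061+1364557=8396801,  q_11=4·91521+71036=437120
→ (8396801, 437120).  Check: 8396801²=70506267033601, 369·437120²=70506267033600, difference 1.
n=2: (8396801,437120)∘(8396801,437120) = (8396801·8396801+369·437120·437120, 8396801·437120+437120·8396801) = (141012534067201,7340819306240)
n=3: (141012534067201,7340819306240)∘(8396801,437120) = (8396801·141012534067201+369·437120·7340819306240, 8396801·7340819306240+437120·141012534067201) = (2368108374136006451201,123278797782910239360)
n=4: (2368108374136006451201,123278797782910239360)∘(8396801,437120) = (8396801·2368108374136006451201+369·437120·123278797782910239360, 8396801·123278797782910239360+437120·2368108374136006451201) = (39769069528107045198367948801,2070295065004669620717268480)

8396801 437120
141012534067201 7340819306240
2368108374136006451201 123278797782910239360
39769069528107045198367948801 2070295065004669620717268480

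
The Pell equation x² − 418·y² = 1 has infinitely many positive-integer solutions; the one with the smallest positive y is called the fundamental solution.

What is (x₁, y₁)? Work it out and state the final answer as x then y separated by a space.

33857 1656

√418 = [20; 2,4,20,4,2,40, …], period ℓ=6 (even) → k=5
step 0: (20, 1)  from 20·(1,0) + (0,1)
step 1: (41, 2)  from 2·(20,1) + (1,0)
…
step 4: (15068, 737)  from 4·(3721,182) + (184,9)
step 5: (33857, 1656)  from 2·(15068,737) + (3721,182)
fundamental: x₁=33857, y₁=1656  (since 1146296449 − 418·2742336 = 1)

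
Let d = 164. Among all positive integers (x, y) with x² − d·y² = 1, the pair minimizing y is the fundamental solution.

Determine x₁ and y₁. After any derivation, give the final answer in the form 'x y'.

2049 160

[12; 1,4,6,4,1,24] for √164; ℓ=6 ⇒ convergent index 5
k=0  a_k=12  p_k/q_k = 12/1
k=1  a_k=1  p_k/q_k = 13/1
…
k=4  a_k=4  p_k/q_k = 1652/129
k=5  a_k=1  p_k/q_k = 2049/160
(x₁, y₁) = (2049, 160);  2049² − 164·160² = 1 ✓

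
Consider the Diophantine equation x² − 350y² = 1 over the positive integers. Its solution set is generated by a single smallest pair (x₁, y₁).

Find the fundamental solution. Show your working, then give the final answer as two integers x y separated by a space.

√350 = [18; 1,2,2,2,1,36, …], period ℓ=6 (even) → k=5
step 0: (18, 1)  from 18·(1,0) + (0,1)
step 1: (19, 1)  from 1·(18,1) + (1,0)
step 2: (56, 3)  from 2·(19,1) + (18,1)
step 3: (131, 7)  from 2·(56,3) + (19,1)
step 4: (318, 17)  from 2·(131,7) + (56,3)
step 5: (449, 24)  from 1·(318,17) + (131,7)
fundamental: x₁=449, y₁=24  (since 201601 − 350·576 = 1)

449 24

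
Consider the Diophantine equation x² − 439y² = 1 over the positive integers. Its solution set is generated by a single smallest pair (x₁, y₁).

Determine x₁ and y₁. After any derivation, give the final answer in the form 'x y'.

√439 → a₀=20, period (1,19,1,40); ℓ=4 even so k=3
a_0=20:  p_0=20·1+0=20,  q_0=20·0+1=1
…
a_2=19:  p_2=19·21+20=419,  q_2=19·1+1=20
a_3=1:  p_3=1·419+21=440,  q_3=1·20+1=21
→ (440, 21).  Check: 440²=193600, 439·21²=193599, difference 1.

440 21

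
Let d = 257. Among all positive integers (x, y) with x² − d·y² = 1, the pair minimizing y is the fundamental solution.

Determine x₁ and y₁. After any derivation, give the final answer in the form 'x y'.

513 32

[16; 32] for √257; ℓ=1 ⇒ convergent index 1
a_0=16:  p_0=16·1+0=16,  q_0=16·0+1=1
a_1=32:  p_1=32·16+1=513,  q_1=32·1+0=32
(x₁, y₁) = (513, 32);  513² − 257·32² = 1 ✓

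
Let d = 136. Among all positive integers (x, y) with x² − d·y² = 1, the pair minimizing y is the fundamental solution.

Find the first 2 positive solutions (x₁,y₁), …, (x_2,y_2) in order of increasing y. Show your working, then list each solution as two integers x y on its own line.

35 3
2449 210

[11; 1,1,1,22] for √136; ℓ=4 ⇒ convergent index 3
a_0=11:  p_0=11·1+0=11,  q_0=11·0+1=1
a_1=1:  p_1=1·11+1=12,  q_1=1·1+0=1
a_2=1:  p_2=1·12+11=23,  q_2=1·1+1=2
a_3=1:  p_3=1·23+12=35,  q_3=1·2+1=3
fundamental: x₁=35, y₁=3  (since 1225 − 136·9 = 1)
n=2: (35,3)∘(35,3) = (35·35+136·3·3, 35·3+3·35) = (2449,210)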